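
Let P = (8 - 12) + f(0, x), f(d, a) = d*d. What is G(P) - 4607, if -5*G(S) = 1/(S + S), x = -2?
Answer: -184279/40 ≈ -4607.0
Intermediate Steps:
f(d, a) = d²
P = -4 (P = (8 - 12) + 0² = -4 + 0 = -4)
G(S) = -1/(10*S) (G(S) = -1/(5*(S + S)) = -1/(2*S)/5 = -1/(10*S))
G(P) - 4607 = -⅒/(-4) - 4607 = -⅒*(-¼) - 4607 = 1/40 - 4607 = -184279/40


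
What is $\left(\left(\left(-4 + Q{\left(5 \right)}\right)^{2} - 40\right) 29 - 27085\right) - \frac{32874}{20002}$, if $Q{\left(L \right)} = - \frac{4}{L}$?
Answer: $- \frac{6895310346}{250025} \approx -27578.0$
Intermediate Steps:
$\left(\left(\left(-4 + Q{\left(5 \right)}\right)^{2} - 40\right) 29 - 27085\right) - \frac{32874}{20002} = \left(\left(\left(-4 - \frac{4}{5}\right)^{2} - 40\right) 29 - 27085\right) - \frac{32874}{20002} = \left(\left(\left(-4 - \frac{4}{5}\right)^{2} - 40\right) 29 - 27085\right) - \frac{16437}{10001} = \left(\left(\left(- \frac{24}{5}\right)^{2} - 40\right) 29 - 27085\right) - \frac{16437}{10001} = \left(\left(\frac{576}{25} - 40\right) 29 - 27085\right) - \frac{16437}{10001} = \left(\left(- \frac{424}{25}\right) 29 - 27085\right) - \frac{16437}{10001} = \left(- \frac{12296}{25} - 27085\right) - \frac{16437}{10001} = - \frac{689421}{25} - \frac{16437}{10001} = - \frac{6895310346}{250025}$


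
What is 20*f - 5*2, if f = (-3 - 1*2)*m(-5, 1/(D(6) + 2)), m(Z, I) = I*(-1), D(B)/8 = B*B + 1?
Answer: -1440/149 ≈ -9.6644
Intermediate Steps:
D(B) = 8 + 8*B**2 (D(B) = 8*(B*B + 1) = 8*(B**2 + 1) = 8*(1 + B**2) = 8 + 8*B**2)
m(Z, I) = -I
f = 5/298 (f = (-3 - 1*2)*(-1/((8 + 8*6**2) + 2)) = (-3 - 2)*(-1/((8 + 8*36) + 2)) = -(-5)/((8 + 288) + 2) = -(-5)/(296 + 2) = -(-5)/298 = -5*(-1/298) = 5/298 ≈ 0.016779)
20*f - 5*2 = 20*(5/298) - 5*2 = 50/149 - 10 = -1440/149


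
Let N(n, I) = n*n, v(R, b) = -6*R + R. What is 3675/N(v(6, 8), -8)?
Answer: 49/12 ≈ 4.0833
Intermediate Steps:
v(R, b) = -5*R
N(n, I) = n**2
3675/N(v(6, 8), -8) = 3675/((-5*6)**2) = 3675/((-30)**2) = 3675/900 = 3675*(1/900) = 49/12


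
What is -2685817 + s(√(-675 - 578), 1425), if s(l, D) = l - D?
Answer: -2687242 + I*√1253 ≈ -2.6872e+6 + 35.398*I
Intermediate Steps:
-2685817 + s(√(-675 - 578), 1425) = -2685817 + (√(-675 - 578) - 1*1425) = -2685817 + (√(-1253) - 1425) = -2685817 + (I*√1253 - 1425) = -2685817 + (-1425 + I*√1253) = -2687242 + I*√1253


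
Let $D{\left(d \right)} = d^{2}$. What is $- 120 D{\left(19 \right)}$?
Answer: $-43320$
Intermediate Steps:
$- 120 D{\left(19 \right)} = - 120 \cdot 19^{2} = \left(-120\right) 361 = -43320$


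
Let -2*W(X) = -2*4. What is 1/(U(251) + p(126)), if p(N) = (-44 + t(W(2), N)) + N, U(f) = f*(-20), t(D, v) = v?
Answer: -1/4812 ≈ -0.00020781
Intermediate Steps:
W(X) = 4 (W(X) = -(-1)*4 = -1/2*(-8) = 4)
U(f) = -20*f
p(N) = -44 + 2*N (p(N) = (-44 + N) + N = -44 + 2*N)
1/(U(251) + p(126)) = 1/(-20*251 + (-44 + 2*126)) = 1/(-5020 + (-44 + 252)) = 1/(-5020 + 208) = 1/(-4812) = -1/4812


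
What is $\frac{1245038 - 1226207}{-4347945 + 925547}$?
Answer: $- \frac{18831}{3422398} \approx -0.0055023$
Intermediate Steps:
$\frac{1245038 - 1226207}{-4347945 + 925547} = \frac{18831}{-3422398} = 18831 \left(- \frac{1}{3422398}\right) = - \frac{18831}{3422398}$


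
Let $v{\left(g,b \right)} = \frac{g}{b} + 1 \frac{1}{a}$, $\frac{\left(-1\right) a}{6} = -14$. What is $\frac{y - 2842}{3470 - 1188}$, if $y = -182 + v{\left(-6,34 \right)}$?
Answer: $- \frac{4318507}{3258696} \approx -1.3252$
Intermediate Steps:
$a = 84$ ($a = \left(-6\right) \left(-14\right) = 84$)
$v{\left(g,b \right)} = \frac{1}{84} + \frac{g}{b}$ ($v{\left(g,b \right)} = \frac{g}{b} + 1 \cdot \frac{1}{84} = \frac{g}{b} + \frac{1}{84} = \frac{1}{84} + \frac{g}{b}$)
$y = - \frac{260131}{1428}$ ($y = -182 + \frac{-6 + \frac{1}{84} \cdot 34}{34} = -182 + \frac{-6 + \frac{17}{42}}{34} = -182 + \frac{1}{34} \left(- \frac{235}{42}\right) = -182 - \frac{235}{1428} = - \frac{260131}{1428} \approx -182.16$)
$\frac{y - 2842}{3470 - 1188} = \frac{- \frac{260131}{1428} - 2842}{3470 - 1188} = - \frac{4318507}{1428 \cdot 2282} = \left(- \frac{4318507}{1428}\right) \frac{1}{2282} = - \frac{4318507}{3258696}$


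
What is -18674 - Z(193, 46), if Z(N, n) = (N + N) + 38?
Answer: -19098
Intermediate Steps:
Z(N, n) = 38 + 2*N (Z(N, n) = 2*N + 38 = 38 + 2*N)
-18674 - Z(193, 46) = -18674 - (38 + 2*193) = -18674 - (38 + 386) = -18674 - 1*424 = -18674 - 424 = -19098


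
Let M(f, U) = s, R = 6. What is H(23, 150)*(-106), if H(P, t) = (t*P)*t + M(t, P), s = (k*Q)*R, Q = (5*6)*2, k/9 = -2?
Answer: -54168120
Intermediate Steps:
k = -18 (k = 9*(-2) = -18)
Q = 60 (Q = 30*2 = 60)
s = -6480 (s = -18*60*6 = -1080*6 = -6480)
M(f, U) = -6480
H(P, t) = -6480 + P*t² (H(P, t) = (t*P)*t - 6480 = (P*t)*t - 6480 = P*t² - 6480 = -6480 + P*t²)
H(23, 150)*(-106) = (-6480 + 23*150²)*(-106) = (-6480 + 23*22500)*(-106) = (-6480 + 517500)*(-106) = 511020*(-106) = -54168120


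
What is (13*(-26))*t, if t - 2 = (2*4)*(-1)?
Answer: 2028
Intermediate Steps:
t = -6 (t = 2 + (2*4)*(-1) = 2 + 8*(-1) = 2 - 8 = -6)
(13*(-26))*t = (13*(-26))*(-6) = -338*(-6) = 2028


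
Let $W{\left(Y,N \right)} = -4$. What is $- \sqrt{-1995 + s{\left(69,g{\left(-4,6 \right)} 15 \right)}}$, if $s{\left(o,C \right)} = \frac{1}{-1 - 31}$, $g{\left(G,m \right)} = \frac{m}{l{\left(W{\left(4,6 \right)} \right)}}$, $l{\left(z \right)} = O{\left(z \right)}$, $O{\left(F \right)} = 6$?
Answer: $- \frac{i \sqrt{127682}}{8} \approx - 44.666 i$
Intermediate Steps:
$l{\left(z \right)} = 6$
$g{\left(G,m \right)} = \frac{m}{6}$
$s{\left(o,C \right)} = - \frac{1}{32}$ ($s{\left(o,C \right)} = \frac{1}{-32} = - \frac{1}{32}$)
$- \sqrt{-1995 + s{\left(69,g{\left(-4,6 \right)} 15 \right)}} = - \sqrt{-1995 - \frac{1}{32}} = - \sqrt{- \frac{63841}{32}} = - \frac{i \sqrt{127682}}{8}$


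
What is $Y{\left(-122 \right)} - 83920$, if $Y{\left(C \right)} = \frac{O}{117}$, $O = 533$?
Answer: $- \frac{755239}{9} \approx -83916.0$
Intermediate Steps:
$Y{\left(C \right)} = \frac{41}{9}$ ($Y{\left(C \right)} = \frac{533}{117} = 533 \cdot \frac{1}{117} = \frac{41}{9}$)
$Y{\left(-122 \right)} - 83920 = \frac{41}{9} - 83920 = - \frac{755239}{9}$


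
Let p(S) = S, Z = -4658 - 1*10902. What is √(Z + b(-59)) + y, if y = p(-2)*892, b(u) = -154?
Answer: -1784 + 9*I*√194 ≈ -1784.0 + 125.36*I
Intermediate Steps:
Z = -15560 (Z = -4658 - 10902 = -15560)
y = -1784 (y = -2*892 = -1784)
√(Z + b(-59)) + y = √(-15560 - 154) - 1784 = √(-15714) - 1784 = 9*I*√194 - 1784 = -1784 + 9*I*√194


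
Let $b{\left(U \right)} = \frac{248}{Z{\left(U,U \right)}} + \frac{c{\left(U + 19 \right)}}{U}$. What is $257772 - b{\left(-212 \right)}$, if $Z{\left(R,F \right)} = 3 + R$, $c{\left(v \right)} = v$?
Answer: $\frac{11421374015}{44308} \approx 2.5777 \cdot 10^{5}$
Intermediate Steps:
$b{\left(U \right)} = \frac{248}{3 + U} + \frac{19 + U}{U}$ ($b{\left(U \right)} = \frac{248}{3 + U} + \frac{U + 19}{U} = \frac{248}{3 + U} + \frac{19 + U}{U}$)
$257772 - b{\left(-212 \right)} = 257772 - \frac{57 + \left(-212\right)^{2} + 270 \left(-212\right)}{\left(-212\right) \left(3 - 212\right)} = 257772 - - \frac{57 + 44944 - 57240}{212 \left(-209\right)} = 257772 - \left(- \frac{1}{212}\right) \left(- \frac{1}{209}\right) \left(-12239\right) = 257772 - - \frac{12239}{44308} = 257772 + \frac{12239}{44308} = \frac{11421374015}{44308}$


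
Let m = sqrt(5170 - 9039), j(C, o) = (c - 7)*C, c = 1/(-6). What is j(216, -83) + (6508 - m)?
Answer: 4960 - I*sqrt(3869) ≈ 4960.0 - 62.201*I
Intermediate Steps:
c = -1/6 (c = 1*(-1/6) = -1/6 ≈ -0.16667)
j(C, o) = -43*C/6 (j(C, o) = (-1/6 - 7)*C = -43*C/6)
m = I*sqrt(3869) (m = sqrt(-3869) = I*sqrt(3869) ≈ 62.201*I)
j(216, -83) + (6508 - m) = -43/6*216 + (6508 - I*sqrt(3869)) = -1548 + (6508 - I*sqrt(3869)) = 4960 - I*sqrt(3869)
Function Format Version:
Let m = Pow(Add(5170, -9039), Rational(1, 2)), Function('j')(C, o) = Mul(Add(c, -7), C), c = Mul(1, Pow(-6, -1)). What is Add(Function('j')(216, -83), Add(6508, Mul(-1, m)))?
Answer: Add(4960, Mul(-1, I, Pow(3869, Rational(1, 2)))) ≈ Add(4960.0, Mul(-62.201, I))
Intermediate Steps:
c = Rational(-1, 6) (c = Mul(1, Rational(-1, 6)) = Rational(-1, 6) ≈ -0.16667)
Function('j')(C, o) = Mul(Rational(-43, 6), C) (Function('j')(C, o) = Mul(Add(Rational(-1, 6), -7), C) = Mul(Rational(-43, 6), C))
m = Mul(I, Pow(3869, Rational(1, 2))) (m = Pow(-3869, Rational(1, 2)) = Mul(I, Pow(3869, Rational(1, 2))) ≈ Mul(62.201, I))
Add(Function('j')(216, -83), Add(6508, Mul(-1, m))) = Add(Mul(Rational(-43, 6), 216), Add(6508, Mul(-1, Mul(I, Pow(3869, Rational(1, 2)))))) = Add(-1548, Add(6508, Mul(-1, I, Pow(3869, Rational(1, 2))))) = Add(4960, Mul(-1, I, Pow(3869, Rational(1, 2))))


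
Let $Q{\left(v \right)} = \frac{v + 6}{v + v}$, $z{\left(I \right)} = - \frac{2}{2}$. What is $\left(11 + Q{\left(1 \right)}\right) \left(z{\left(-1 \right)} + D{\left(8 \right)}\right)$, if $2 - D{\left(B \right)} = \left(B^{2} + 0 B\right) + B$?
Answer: $- \frac{2059}{2} \approx -1029.5$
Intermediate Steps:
$z{\left(I \right)} = -1$ ($z{\left(I \right)} = \left(-2\right) \frac{1}{2} = -1$)
$Q{\left(v \right)} = \frac{6 + v}{2 v}$
$D{\left(B \right)} = 2 - B - B^{2}$ ($D{\left(B \right)} = 2 - \left(\left(B^{2} + 0 B\right) + B\right) = 2 - \left(\left(B^{2} + 0\right) + B\right) = 2 - \left(B^{2} + B\right) = 2 - \left(B + B^{2}\right) = 2 - B - B^{2}$)
$\left(11 + Q{\left(1 \right)}\right) \left(z{\left(-1 \right)} + D{\left(8 \right)}\right) = \left(11 + \frac{6 + 1}{2 \cdot 1}\right) \left(-1 - 70\right) = \left(11 + \frac{1}{2} \cdot 1 \cdot 7\right) \left(-1 - 70\right) = \left(11 + \frac{7}{2}\right) \left(-1 - 70\right) = \frac{29 \left(-1 - 70\right)}{2} = \frac{29}{2} \left(-71\right) = - \frac{2059}{2}$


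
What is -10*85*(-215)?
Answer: 182750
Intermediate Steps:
-10*85*(-215) = -850*(-215) = 182750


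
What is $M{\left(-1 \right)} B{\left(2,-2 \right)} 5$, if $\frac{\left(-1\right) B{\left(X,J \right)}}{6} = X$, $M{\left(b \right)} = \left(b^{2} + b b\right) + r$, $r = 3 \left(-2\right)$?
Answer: $240$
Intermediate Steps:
$r = -6$
$M{\left(b \right)} = -6 + 2 b^{2}$ ($M{\left(b \right)} = \left(b^{2} + b b\right) - 6 = \left(b^{2} + b^{2}\right) - 6 = 2 b^{2} - 6 = -6 + 2 b^{2}$)
$B{\left(X,J \right)} = - 6 X$
$M{\left(-1 \right)} B{\left(2,-2 \right)} 5 = \left(-6 + 2 \left(-1\right)^{2}\right) \left(\left(-6\right) 2\right) 5 = \left(-6 + 2 \cdot 1\right) \left(-12\right) 5 = \left(-6 + 2\right) \left(-12\right) 5 = \left(-4\right) \left(-12\right) 5 = 48 \cdot 5 = 240$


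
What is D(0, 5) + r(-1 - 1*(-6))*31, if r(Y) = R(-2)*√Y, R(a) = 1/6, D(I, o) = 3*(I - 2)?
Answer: -6 + 31*√5/6 ≈ 5.5530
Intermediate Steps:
D(I, o) = -6 + 3*I (D(I, o) = 3*(-2 + I) = -6 + 3*I)
R(a) = ⅙
r(Y) = √Y/6
D(0, 5) + r(-1 - 1*(-6))*31 = (-6 + 3*0) + (√(-1 - 1*(-6))/6)*31 = (-6 + 0) + (√(-1 + 6)/6)*31 = -6 + (√5/6)*31 = -6 + 31*√5/6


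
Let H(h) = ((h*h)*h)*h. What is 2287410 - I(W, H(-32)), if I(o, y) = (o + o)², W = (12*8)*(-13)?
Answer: -3942606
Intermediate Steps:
W = -1248 (W = 96*(-13) = -1248)
H(h) = h⁴ (H(h) = (h²*h)*h = h³*h = h⁴)
I(o, y) = 4*o² (I(o, y) = (2*o)² = 4*o²)
2287410 - I(W, H(-32)) = 2287410 - 4*(-1248)² = 2287410 - 4*1557504 = 2287410 - 1*6230016 = 2287410 - 6230016 = -3942606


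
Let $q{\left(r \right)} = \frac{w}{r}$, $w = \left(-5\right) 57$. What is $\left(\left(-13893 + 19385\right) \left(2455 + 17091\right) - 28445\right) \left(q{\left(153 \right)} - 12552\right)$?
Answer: $- \frac{22903382424063}{17} \approx -1.3473 \cdot 10^{12}$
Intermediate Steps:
$w = -285$
$q{\left(r \right)} = - \frac{285}{r}$
$\left(\left(-13893 + 19385\right) \left(2455 + 17091\right) - 28445\right) \left(q{\left(153 \right)} - 12552\right) = \left(\left(-13893 + 19385\right) \left(2455 + 17091\right) - 28445\right) \left(- \frac{285}{153} - 12552\right) = \left(5492 \cdot 19546 - 28445\right) \left(\left(-285\right) \frac{1}{153} - 12552\right) = \left(107346632 - 28445\right) \left(- \frac{95}{51} - 12552\right) = 107318187 \left(- \frac{640247}{51}\right) = - \frac{22903382424063}{17}$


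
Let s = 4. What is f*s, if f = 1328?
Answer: 5312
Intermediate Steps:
f*s = 1328*4 = 5312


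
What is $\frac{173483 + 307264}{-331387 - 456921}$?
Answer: $- \frac{480747}{788308} \approx -0.60985$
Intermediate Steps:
$\frac{173483 + 307264}{-331387 - 456921} = \frac{480747}{-788308} = 480747 \left(- \frac{1}{788308}\right) = - \frac{480747}{788308}$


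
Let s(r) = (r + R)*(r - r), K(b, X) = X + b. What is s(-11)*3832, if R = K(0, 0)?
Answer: 0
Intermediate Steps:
R = 0 (R = 0 + 0 = 0)
s(r) = 0 (s(r) = (r + 0)*(r - r) = r*0 = 0)
s(-11)*3832 = 0*3832 = 0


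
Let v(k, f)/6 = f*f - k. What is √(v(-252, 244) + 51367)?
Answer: √410095 ≈ 640.39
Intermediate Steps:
v(k, f) = -6*k + 6*f² (v(k, f) = 6*(f*f - k) = 6*(f² - k) = -6*k + 6*f²)
√(v(-252, 244) + 51367) = √((-6*(-252) + 6*244²) + 51367) = √((1512 + 6*59536) + 51367) = √((1512 + 357216) + 51367) = √(358728 + 51367) = √410095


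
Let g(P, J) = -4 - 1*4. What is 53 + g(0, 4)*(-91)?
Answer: 781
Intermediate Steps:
g(P, J) = -8 (g(P, J) = -4 - 4 = -8)
53 + g(0, 4)*(-91) = 53 - 8*(-91) = 53 + 728 = 781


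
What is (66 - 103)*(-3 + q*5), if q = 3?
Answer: -444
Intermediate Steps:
(66 - 103)*(-3 + q*5) = (66 - 103)*(-3 + 3*5) = -37*(-3 + 15) = -37*12 = -444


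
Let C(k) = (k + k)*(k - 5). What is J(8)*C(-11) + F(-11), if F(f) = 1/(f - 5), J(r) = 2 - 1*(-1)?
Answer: 16895/16 ≈ 1055.9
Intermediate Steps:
J(r) = 3 (J(r) = 2 + 1 = 3)
C(k) = 2*k*(-5 + k) (C(k) = (2*k)*(-5 + k) = 2*k*(-5 + k))
F(f) = 1/(-5 + f)
J(8)*C(-11) + F(-11) = 3*(2*(-11)*(-5 - 11)) + 1/(-5 - 11) = 3*(2*(-11)*(-16)) + 1/(-16) = 3*352 - 1/16 = 1056 - 1/16 = 16895/16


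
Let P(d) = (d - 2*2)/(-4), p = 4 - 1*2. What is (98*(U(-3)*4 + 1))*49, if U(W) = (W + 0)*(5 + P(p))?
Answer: -312130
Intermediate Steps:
p = 2 (p = 4 - 2 = 2)
P(d) = 1 - d/4 (P(d) = (d - 4)*(-1/4) = (-4 + d)*(-1/4) = 1 - d/4)
U(W) = 11*W/2 (U(W) = (W + 0)*(5 + (1 - 1/4*2)) = W*(5 + (1 - 1/2)) = W*(5 + 1/2) = W*(11/2) = 11*W/2)
(98*(U(-3)*4 + 1))*49 = (98*(((11/2)*(-3))*4 + 1))*49 = (98*(-33/2*4 + 1))*49 = (98*(-66 + 1))*49 = (98*(-65))*49 = -6370*49 = -312130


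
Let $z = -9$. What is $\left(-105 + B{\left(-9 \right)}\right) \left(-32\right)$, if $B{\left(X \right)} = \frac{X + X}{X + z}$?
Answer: $3328$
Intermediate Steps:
$B{\left(X \right)} = \frac{2 X}{-9 + X}$ ($B{\left(X \right)} = \frac{X + X}{X - 9} = \frac{2 X}{-9 + X}$)
$\left(-105 + B{\left(-9 \right)}\right) \left(-32\right) = \left(-105 + 2 \left(-9\right) \frac{1}{-9 - 9}\right) \left(-32\right) = \left(-105 + 2 \left(-9\right) \frac{1}{-18}\right) \left(-32\right) = \left(-105 + 2 \left(-9\right) \left(- \frac{1}{18}\right)\right) \left(-32\right) = \left(-105 + 1\right) \left(-32\right) = \left(-104\right) \left(-32\right) = 3328$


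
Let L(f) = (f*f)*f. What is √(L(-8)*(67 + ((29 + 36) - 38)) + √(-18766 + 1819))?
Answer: √(-48128 + 3*I*√1883) ≈ 0.2967 + 219.38*I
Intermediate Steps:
L(f) = f³ (L(f) = f²*f = f³)
√(L(-8)*(67 + ((29 + 36) - 38)) + √(-18766 + 1819)) = √((-8)³*(67 + ((29 + 36) - 38)) + √(-18766 + 1819)) = √(-512*(67 + (65 - 38)) + √(-16947)) = √(-512*(67 + 27) + 3*I*√1883) = √(-512*94 + 3*I*√1883) = √(-48128 + 3*I*√1883)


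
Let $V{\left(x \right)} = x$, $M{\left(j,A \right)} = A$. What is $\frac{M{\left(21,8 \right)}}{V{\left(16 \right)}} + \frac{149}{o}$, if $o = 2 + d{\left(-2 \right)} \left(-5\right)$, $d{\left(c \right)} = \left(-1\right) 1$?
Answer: $\frac{305}{14} \approx 21.786$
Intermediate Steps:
$d{\left(c \right)} = -1$
$o = 7$ ($o = 2 - -5 = 2 + 5 = 7$)
$\frac{M{\left(21,8 \right)}}{V{\left(16 \right)}} + \frac{149}{o} = \frac{8}{16} + \frac{149}{7} = 8 \cdot \frac{1}{16} + 149 \cdot \frac{1}{7} = \frac{1}{2} + \frac{149}{7} = \frac{305}{14}$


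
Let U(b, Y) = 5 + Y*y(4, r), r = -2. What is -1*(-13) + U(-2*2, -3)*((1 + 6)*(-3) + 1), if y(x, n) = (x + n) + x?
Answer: 273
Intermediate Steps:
y(x, n) = n + 2*x (y(x, n) = (n + x) + x = n + 2*x)
U(b, Y) = 5 + 6*Y (U(b, Y) = 5 + Y*(-2 + 2*4) = 5 + Y*(-2 + 8) = 5 + Y*6 = 5 + 6*Y)
-1*(-13) + U(-2*2, -3)*((1 + 6)*(-3) + 1) = -1*(-13) + (5 + 6*(-3))*((1 + 6)*(-3) + 1) = 13 + (5 - 18)*(7*(-3) + 1) = 13 - 13*(-21 + 1) = 13 - 13*(-20) = 13 + 260 = 273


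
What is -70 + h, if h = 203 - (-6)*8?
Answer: 181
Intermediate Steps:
h = 251 (h = 203 - 1*(-48) = 203 + 48 = 251)
-70 + h = -70 + 251 = 181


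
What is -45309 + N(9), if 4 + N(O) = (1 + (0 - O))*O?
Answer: -45385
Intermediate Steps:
N(O) = -4 + O*(1 - O) (N(O) = -4 + (1 + (0 - O))*O = -4 + (1 - O)*O = -4 + O*(1 - O))
-45309 + N(9) = -45309 + (-4 + 9 - 1*9**2) = -45309 + (-4 + 9 - 1*81) = -45309 + (-4 + 9 - 81) = -45309 - 76 = -45385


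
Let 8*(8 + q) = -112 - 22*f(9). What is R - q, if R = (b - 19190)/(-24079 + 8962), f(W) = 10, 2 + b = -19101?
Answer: 1573169/30234 ≈ 52.033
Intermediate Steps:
b = -19103 (b = -2 - 19101 = -19103)
R = 38293/15117 (R = (-19103 - 19190)/(-24079 + 8962) = -38293/(-15117) = -38293*(-1/15117) = 38293/15117 ≈ 2.5331)
q = -99/2 (q = -8 + (-112 - 22*10)/8 = -8 + (-112 - 220)/8 = -8 + (⅛)*(-332) = -8 - 83/2 = -99/2 ≈ -49.500)
R - q = 38293/15117 - 1*(-99/2) = 38293/15117 + 99/2 = 1573169/30234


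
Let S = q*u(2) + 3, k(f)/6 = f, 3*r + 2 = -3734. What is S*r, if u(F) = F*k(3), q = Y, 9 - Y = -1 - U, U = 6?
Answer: -721048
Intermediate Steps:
r = -3736/3 (r = -2/3 + (1/3)*(-3734) = -2/3 - 3734/3 = -3736/3 ≈ -1245.3)
Y = 16 (Y = 9 - (-1 - 1*6) = 9 - (-1 - 6) = 9 - 1*(-7) = 9 + 7 = 16)
k(f) = 6*f
q = 16
u(F) = 18*F (u(F) = F*(6*3) = F*18 = 18*F)
S = 579 (S = 16*(18*2) + 3 = 16*36 + 3 = 576 + 3 = 579)
S*r = 579*(-3736/3) = -721048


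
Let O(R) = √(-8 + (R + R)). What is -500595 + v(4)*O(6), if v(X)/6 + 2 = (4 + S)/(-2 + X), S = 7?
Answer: -500553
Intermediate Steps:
O(R) = √(-8 + 2*R)
v(X) = -12 + 66/(-2 + X) (v(X) = -12 + 6*((4 + 7)/(-2 + X)) = -12 + 6*(11/(-2 + X)) = -12 + 66/(-2 + X))
-500595 + v(4)*O(6) = -500595 + (6*(15 - 2*4)/(-2 + 4))*√(-8 + 2*6) = -500595 + (6*(15 - 8)/2)*√(-8 + 12) = -500595 + (6*(½)*7)*√4 = -500595 + 21*2 = -500595 + 42 = -500553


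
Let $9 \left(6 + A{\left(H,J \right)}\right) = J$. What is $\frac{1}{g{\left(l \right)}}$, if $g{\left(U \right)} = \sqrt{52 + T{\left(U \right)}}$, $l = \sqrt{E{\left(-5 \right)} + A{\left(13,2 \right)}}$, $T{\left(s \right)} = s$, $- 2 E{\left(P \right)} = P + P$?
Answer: $\frac{\sqrt{3}}{\sqrt{156 + i \sqrt{7}}} \approx 0.13866 - 0.0011758 i$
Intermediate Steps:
$E{\left(P \right)} = - P$ ($E{\left(P \right)} = - \frac{P + P}{2} = - \frac{2 P}{2} = - P$)
$A{\left(H,J \right)} = -6 + \frac{J}{9}$
$l = \frac{i \sqrt{7}}{3}$ ($l = \sqrt{\left(-1\right) \left(-5\right) + \left(-6 + \frac{1}{9} \cdot 2\right)} = \sqrt{5 + \left(-6 + \frac{2}{9}\right)} = \sqrt{5 - \frac{52}{9}} = \sqrt{- \frac{7}{9}} = \frac{i \sqrt{7}}{3} \approx 0.88192 i$)
$g{\left(U \right)} = \sqrt{52 + U}$
$\frac{1}{g{\left(l \right)}} = \frac{1}{\sqrt{52 + \frac{i \sqrt{7}}{3}}}$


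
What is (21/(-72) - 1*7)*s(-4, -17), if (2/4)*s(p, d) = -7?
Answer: 1225/12 ≈ 102.08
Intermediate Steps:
s(p, d) = -14 (s(p, d) = 2*(-7) = -14)
(21/(-72) - 1*7)*s(-4, -17) = (21/(-72) - 1*7)*(-14) = (21*(-1/72) - 7)*(-14) = (-7/24 - 7)*(-14) = -175/24*(-14) = 1225/12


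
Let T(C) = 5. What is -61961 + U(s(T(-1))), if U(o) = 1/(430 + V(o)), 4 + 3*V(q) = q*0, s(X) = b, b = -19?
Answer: -79681843/1286 ≈ -61961.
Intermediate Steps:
s(X) = -19
V(q) = -4/3 (V(q) = -4/3 + (q*0)/3 = -4/3 + (⅓)*0 = -4/3 + 0 = -4/3)
U(o) = 3/1286 (U(o) = 1/(430 - 4/3) = 1/(1286/3) = 3/1286)
-61961 + U(s(T(-1))) = -61961 + 3/1286 = -79681843/1286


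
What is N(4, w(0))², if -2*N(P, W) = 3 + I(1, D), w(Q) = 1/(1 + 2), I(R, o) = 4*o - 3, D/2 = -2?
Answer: 64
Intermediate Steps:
D = -4 (D = 2*(-2) = -4)
I(R, o) = -3 + 4*o
w(Q) = ⅓ (w(Q) = 1/3 = ⅓)
N(P, W) = 8 (N(P, W) = -(3 + (-3 + 4*(-4)))/2 = -(3 + (-3 - 16))/2 = -(3 - 19)/2 = -½*(-16) = 8)
N(4, w(0))² = 8² = 64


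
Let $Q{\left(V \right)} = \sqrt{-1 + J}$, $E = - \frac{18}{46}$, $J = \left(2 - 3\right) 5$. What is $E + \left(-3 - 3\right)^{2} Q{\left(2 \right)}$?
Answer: $- \frac{9}{23} + 36 i \sqrt{6} \approx -0.3913 + 88.182 i$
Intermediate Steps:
$J = -5$ ($J = \left(-1\right) 5 = -5$)
$E = - \frac{9}{23}$ ($E = \left(-18\right) \frac{1}{46} = - \frac{9}{23} \approx -0.3913$)
$Q{\left(V \right)} = i \sqrt{6}$ ($Q{\left(V \right)} = \sqrt{-1 - 5} = \sqrt{-6} = i \sqrt{6}$)
$E + \left(-3 - 3\right)^{2} Q{\left(2 \right)} = - \frac{9}{23} + \left(-3 - 3\right)^{2} i \sqrt{6} = - \frac{9}{23} + \left(-6\right)^{2} i \sqrt{6} = - \frac{9}{23} + 36 i \sqrt{6}$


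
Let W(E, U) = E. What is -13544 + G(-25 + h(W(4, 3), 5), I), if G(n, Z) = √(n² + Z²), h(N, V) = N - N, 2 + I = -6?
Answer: -13544 + √689 ≈ -13518.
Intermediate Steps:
I = -8 (I = -2 - 6 = -8)
h(N, V) = 0
G(n, Z) = √(Z² + n²)
-13544 + G(-25 + h(W(4, 3), 5), I) = -13544 + √((-8)² + (-25 + 0)²) = -13544 + √(64 + (-25)²) = -13544 + √(64 + 625) = -13544 + √689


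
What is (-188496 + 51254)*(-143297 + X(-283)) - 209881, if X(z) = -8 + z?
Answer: 19706094415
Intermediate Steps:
(-188496 + 51254)*(-143297 + X(-283)) - 209881 = (-188496 + 51254)*(-143297 + (-8 - 283)) - 209881 = -137242*(-143297 - 291) - 209881 = -137242*(-143588) - 209881 = 19706304296 - 209881 = 19706094415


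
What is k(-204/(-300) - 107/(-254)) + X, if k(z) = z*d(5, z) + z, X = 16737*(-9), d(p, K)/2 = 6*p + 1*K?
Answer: -1517773149963/10080625 ≈ -1.5056e+5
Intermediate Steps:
d(p, K) = 2*K + 12*p (d(p, K) = 2*(6*p + 1*K) = 2*(6*p + K) = 2*(K + 6*p) = 2*K + 12*p)
X = -150633
k(z) = z + z*(60 + 2*z) (k(z) = z*(2*z + 12*5) + z = z*(2*z + 60) + z = z*(60 + 2*z) + z = z + z*(60 + 2*z))
k(-204/(-300) - 107/(-254)) + X = (-204/(-300) - 107/(-254))*(61 + 2*(-204/(-300) - 107/(-254))) - 150633 = (-204*(-1/300) - 107*(-1/254))*(61 + 2*(-204*(-1/300) - 107*(-1/254))) - 150633 = (17/25 + 107/254)*(61 + 2*(17/25 + 107/254)) - 150633 = 6993*(61 + 2*(6993/6350))/6350 - 150633 = 6993*(61 + 6993/3175)/6350 - 150633 = (6993/6350)*(200668/3175) - 150633 = 701635662/10080625 - 150633 = -1517773149963/10080625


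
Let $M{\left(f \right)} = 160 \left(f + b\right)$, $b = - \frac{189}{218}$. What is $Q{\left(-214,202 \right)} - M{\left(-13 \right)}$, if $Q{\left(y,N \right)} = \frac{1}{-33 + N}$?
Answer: $\frac{40871069}{18421} \approx 2218.7$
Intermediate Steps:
$b = - \frac{189}{218}$ ($b = \left(-189\right) \frac{1}{218} = - \frac{189}{218} \approx -0.86697$)
$M{\left(f \right)} = - \frac{15120}{109} + 160 f$ ($M{\left(f \right)} = 160 \left(f - \frac{189}{218}\right) = 160 \left(- \frac{189}{218} + f\right) = - \frac{15120}{109} + 160 f$)
$Q{\left(-214,202 \right)} - M{\left(-13 \right)} = \frac{1}{-33 + 202} - \left(- \frac{15120}{109} + 160 \left(-13\right)\right) = \frac{1}{169} - \left(- \frac{15120}{109} - 2080\right) = \frac{1}{169} - - \frac{241840}{109} = \frac{1}{169} + \frac{241840}{109} = \frac{40871069}{18421}$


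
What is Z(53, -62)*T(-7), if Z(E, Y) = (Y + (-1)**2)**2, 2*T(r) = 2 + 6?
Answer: 14884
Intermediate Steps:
T(r) = 4 (T(r) = (2 + 6)/2 = (1/2)*8 = 4)
Z(E, Y) = (1 + Y)**2 (Z(E, Y) = (Y + 1)**2 = (1 + Y)**2)
Z(53, -62)*T(-7) = (1 - 62)**2*4 = (-61)**2*4 = 3721*4 = 14884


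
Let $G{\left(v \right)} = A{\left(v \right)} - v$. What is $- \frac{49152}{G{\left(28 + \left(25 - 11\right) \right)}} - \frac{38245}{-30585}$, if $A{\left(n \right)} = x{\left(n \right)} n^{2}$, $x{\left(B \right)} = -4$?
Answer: $\frac{59159231}{7236411} \approx 8.1752$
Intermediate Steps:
$A{\left(n \right)} = - 4 n^{2}$
$G{\left(v \right)} = - v - 4 v^{2}$ ($G{\left(v \right)} = - 4 v^{2} - v = - v - 4 v^{2}$)
$- \frac{49152}{G{\left(28 + \left(25 - 11\right) \right)}} - \frac{38245}{-30585} = - \frac{49152}{\left(28 + \left(25 - 11\right)\right) \left(-1 - 4 \left(28 + \left(25 - 11\right)\right)\right)} - \frac{38245}{-30585} = - \frac{49152}{\left(28 + 14\right) \left(-1 - 4 \left(28 + 14\right)\right)} - - \frac{7649}{6117} = - \frac{49152}{42 \left(-1 - 168\right)} + \frac{7649}{6117} = - \frac{49152}{42 \left(-169\right)} + \frac{7649}{6117} = - \frac{49152}{-7098} + \frac{7649}{6117} = \left(-49152\right) \left(- \frac{1}{7098}\right) + \frac{7649}{6117} = \frac{8192}{1183} + \frac{7649}{6117} = \frac{59159231}{7236411}$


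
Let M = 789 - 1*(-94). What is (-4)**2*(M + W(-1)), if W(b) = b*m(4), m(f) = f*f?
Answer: 13872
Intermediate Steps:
M = 883 (M = 789 + 94 = 883)
m(f) = f**2
W(b) = 16*b (W(b) = b*4**2 = b*16 = 16*b)
(-4)**2*(M + W(-1)) = (-4)**2*(883 + 16*(-1)) = 16*(883 - 16) = 16*867 = 13872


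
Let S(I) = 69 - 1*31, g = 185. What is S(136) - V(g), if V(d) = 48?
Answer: -10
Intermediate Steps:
S(I) = 38 (S(I) = 69 - 31 = 38)
S(136) - V(g) = 38 - 1*48 = 38 - 48 = -10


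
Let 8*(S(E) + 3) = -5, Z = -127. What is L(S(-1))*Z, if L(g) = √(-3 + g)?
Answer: -127*I*√106/4 ≈ -326.89*I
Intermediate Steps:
S(E) = -29/8 (S(E) = -3 + (⅛)*(-5) = -3 - 5/8 = -29/8)
L(S(-1))*Z = √(-3 - 29/8)*(-127) = √(-53/8)*(-127) = (I*√106/4)*(-127) = -127*I*√106/4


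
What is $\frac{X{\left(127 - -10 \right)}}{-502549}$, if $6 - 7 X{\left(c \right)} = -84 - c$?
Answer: $- \frac{227}{3517843} \approx -6.4528 \cdot 10^{-5}$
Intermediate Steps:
$X{\left(c \right)} = \frac{90}{7} + \frac{c}{7}$ ($X{\left(c \right)} = \frac{6}{7} - \frac{-84 - c}{7} = \frac{6}{7} + \left(12 + \frac{c}{7}\right) = \frac{90}{7} + \frac{c}{7}$)
$\frac{X{\left(127 - -10 \right)}}{-502549} = \frac{\frac{90}{7} + \frac{127 - -10}{7}}{-502549} = \left(\frac{90}{7} + \frac{127 + 10}{7}\right) \left(- \frac{1}{502549}\right) = \left(\frac{90}{7} + \frac{1}{7} \cdot 137\right) \left(- \frac{1}{502549}\right) = \left(\frac{90}{7} + \frac{137}{7}\right) \left(- \frac{1}{502549}\right) = \frac{227}{7} \left(- \frac{1}{502549}\right) = - \frac{227}{3517843}$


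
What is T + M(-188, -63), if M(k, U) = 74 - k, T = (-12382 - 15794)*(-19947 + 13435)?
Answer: 183482374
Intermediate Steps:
T = 183482112 (T = -28176*(-6512) = 183482112)
T + M(-188, -63) = 183482112 + (74 - 1*(-188)) = 183482112 + (74 + 188) = 183482112 + 262 = 183482374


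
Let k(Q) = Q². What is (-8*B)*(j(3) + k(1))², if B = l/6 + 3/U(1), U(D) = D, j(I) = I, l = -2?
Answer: -1024/3 ≈ -341.33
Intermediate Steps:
B = 8/3 (B = -2/6 + 3/1 = -2*⅙ + 3*1 = -⅓ + 3 = 8/3 ≈ 2.6667)
(-8*B)*(j(3) + k(1))² = (-8*8/3)*(3 + 1²)² = -64*(3 + 1)²/3 = -64/3*4² = -64/3*16 = -1024/3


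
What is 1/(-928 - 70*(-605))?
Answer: 1/603790 ≈ 1.6562e-6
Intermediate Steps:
1/(-928 - 70*(-605)) = -1/605/(-998) = -1/998*(-1/605) = 1/603790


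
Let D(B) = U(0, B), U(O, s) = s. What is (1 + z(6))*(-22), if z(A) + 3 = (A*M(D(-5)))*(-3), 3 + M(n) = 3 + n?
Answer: -1936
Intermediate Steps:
D(B) = B
M(n) = n (M(n) = -3 + (3 + n) = n)
z(A) = -3 + 15*A (z(A) = -3 + (A*(-5))*(-3) = -3 - 5*A*(-3) = -3 + 15*A)
(1 + z(6))*(-22) = (1 + (-3 + 15*6))*(-22) = (1 + (-3 + 90))*(-22) = (1 + 87)*(-22) = 88*(-22) = -1936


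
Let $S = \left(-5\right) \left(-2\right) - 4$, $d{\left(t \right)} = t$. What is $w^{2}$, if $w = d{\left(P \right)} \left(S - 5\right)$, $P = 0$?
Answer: $0$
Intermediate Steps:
$S = 6$ ($S = 10 - 4 = 6$)
$w = 0$ ($w = 0 \left(6 - 5\right) = 0 \cdot 1 = 0$)
$w^{2} = 0^{2} = 0$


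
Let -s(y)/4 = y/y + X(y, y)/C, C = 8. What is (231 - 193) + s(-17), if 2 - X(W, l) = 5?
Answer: 71/2 ≈ 35.500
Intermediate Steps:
X(W, l) = -3 (X(W, l) = 2 - 1*5 = 2 - 5 = -3)
s(y) = -5/2 (s(y) = -4*(y/y - 3/8) = -4*(1 - 3*1/8) = -4*(1 - 3/8) = -4*5/8 = -5/2)
(231 - 193) + s(-17) = (231 - 193) - 5/2 = 38 - 5/2 = 71/2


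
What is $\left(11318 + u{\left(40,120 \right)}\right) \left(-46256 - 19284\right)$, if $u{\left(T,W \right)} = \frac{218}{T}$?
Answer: $-742138913$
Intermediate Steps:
$\left(11318 + u{\left(40,120 \right)}\right) \left(-46256 - 19284\right) = \left(11318 + \frac{218}{40}\right) \left(-46256 - 19284\right) = \left(11318 + 218 \cdot \frac{1}{40}\right) \left(-65540\right) = \left(11318 + \frac{109}{20}\right) \left(-65540\right) = \frac{226469}{20} \left(-65540\right) = -742138913$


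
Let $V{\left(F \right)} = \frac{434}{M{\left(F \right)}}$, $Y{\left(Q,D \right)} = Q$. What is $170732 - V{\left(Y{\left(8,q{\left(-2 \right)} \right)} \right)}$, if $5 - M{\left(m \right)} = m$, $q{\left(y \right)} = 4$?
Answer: $\frac{512630}{3} \approx 1.7088 \cdot 10^{5}$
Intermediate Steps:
$M{\left(m \right)} = 5 - m$
$V{\left(F \right)} = \frac{434}{5 - F}$
$170732 - V{\left(Y{\left(8,q{\left(-2 \right)} \right)} \right)} = 170732 - - \frac{434}{-5 + 8} = 170732 - - \frac{434}{3} = 170732 + \frac{434}{3} = \frac{512630}{3}$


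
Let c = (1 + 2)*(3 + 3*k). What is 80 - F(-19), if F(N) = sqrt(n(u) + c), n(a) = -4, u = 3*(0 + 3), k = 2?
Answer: 80 - sqrt(23) ≈ 75.204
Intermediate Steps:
u = 9 (u = 3*3 = 9)
c = 27 (c = (1 + 2)*(3 + 3*2) = 3*(3 + 6) = 3*9 = 27)
F(N) = sqrt(23) (F(N) = sqrt(-4 + 27) = sqrt(23))
80 - F(-19) = 80 - sqrt(23)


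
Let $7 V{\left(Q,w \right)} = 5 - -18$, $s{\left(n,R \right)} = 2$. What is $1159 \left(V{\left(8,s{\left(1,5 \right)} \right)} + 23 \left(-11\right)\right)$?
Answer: $- \frac{2025932}{7} \approx -2.8942 \cdot 10^{5}$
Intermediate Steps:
$V{\left(Q,w \right)} = \frac{23}{7}$ ($V{\left(Q,w \right)} = \frac{5 - -18}{7} = \frac{5 + 18}{7} = \frac{1}{7} \cdot 23 = \frac{23}{7}$)
$1159 \left(V{\left(8,s{\left(1,5 \right)} \right)} + 23 \left(-11\right)\right) = 1159 \left(\frac{23}{7} + 23 \left(-11\right)\right) = 1159 \left(\frac{23}{7} - 253\right) = 1159 \left(- \frac{1748}{7}\right) = - \frac{2025932}{7}$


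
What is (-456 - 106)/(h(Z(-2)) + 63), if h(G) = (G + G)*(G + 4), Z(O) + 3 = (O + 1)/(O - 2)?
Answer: -4496/449 ≈ -10.013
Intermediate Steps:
Z(O) = -3 + (1 + O)/(-2 + O) (Z(O) = -3 + (O + 1)/(O - 2) = -3 + (1 + O)/(-2 + O))
h(G) = 2*G*(4 + G) (h(G) = (2*G)*(4 + G) = 2*G*(4 + G))
(-456 - 106)/(h(Z(-2)) + 63) = (-456 - 106)/(2*((7 - 2*(-2))/(-2 - 2))*(4 + (7 - 2*(-2))/(-2 - 2)) + 63) = -562/(2*((7 + 4)/(-4))*(4 + (7 + 4)/(-4)) + 63) = -562/(2*(-¼*11)*(4 - ¼*11) + 63) = -562/(2*(-11/4)*(4 - 11/4) + 63) = -562/(2*(-11/4)*(5/4) + 63) = -562/(-55/8 + 63) = -562/449/8 = -562*8/449 = -4496/449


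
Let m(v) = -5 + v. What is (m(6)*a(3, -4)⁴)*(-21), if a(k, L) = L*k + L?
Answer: -1376256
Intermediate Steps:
a(k, L) = L + L*k
(m(6)*a(3, -4)⁴)*(-21) = ((-5 + 6)*(-4*(1 + 3))⁴)*(-21) = (1*(-4*4)⁴)*(-21) = (1*(-16)⁴)*(-21) = (1*65536)*(-21) = 65536*(-21) = -1376256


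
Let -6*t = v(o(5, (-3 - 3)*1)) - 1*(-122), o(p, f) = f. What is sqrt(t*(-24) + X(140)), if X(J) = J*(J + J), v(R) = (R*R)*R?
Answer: 2*sqrt(9706) ≈ 197.04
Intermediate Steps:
v(R) = R**3 (v(R) = R**2*R = R**3)
X(J) = 2*J**2 (X(J) = J*(2*J) = 2*J**2)
t = 47/3 (t = -(((-3 - 3)*1)**3 - 1*(-122))/6 = -((-6*1)**3 + 122)/6 = -((-6)**3 + 122)/6 = -(-216 + 122)/6 = -1/6*(-94) = 47/3 ≈ 15.667)
sqrt(t*(-24) + X(140)) = sqrt((47/3)*(-24) + 2*140**2) = sqrt(-376 + 2*19600) = sqrt(-376 + 39200) = sqrt(38824) = 2*sqrt(9706)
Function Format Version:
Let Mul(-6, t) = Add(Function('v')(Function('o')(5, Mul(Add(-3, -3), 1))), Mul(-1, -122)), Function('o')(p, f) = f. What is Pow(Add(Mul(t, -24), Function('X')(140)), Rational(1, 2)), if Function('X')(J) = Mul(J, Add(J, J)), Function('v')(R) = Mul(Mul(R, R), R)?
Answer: Mul(2, Pow(9706, Rational(1, 2))) ≈ 197.04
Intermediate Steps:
Function('v')(R) = Pow(R, 3) (Function('v')(R) = Mul(Pow(R, 2), R) = Pow(R, 3))
Function('X')(J) = Mul(2, Pow(J, 2)) (Function('X')(J) = Mul(J, Mul(2, J)) = Mul(2, Pow(J, 2)))
t = Rational(47, 3) (t = Mul(Rational(-1, 6), Add(Pow(Mul(Add(-3, -3), 1), 3), Mul(-1, -122))) = Mul(Rational(-1, 6), Add(Pow(Mul(-6, 1), 3), 122)) = Mul(Rational(-1, 6), Add(Pow(-6, 3), 122)) = Mul(Rational(-1, 6), Add(-216, 122)) = Mul(Rational(-1, 6), -94) = Rational(47, 3) ≈ 15.667)
Pow(Add(Mul(t, -24), Function('X')(140)), Rational(1, 2)) = Pow(Add(Mul(Rational(47, 3), -24), Mul(2, Pow(140, 2))), Rational(1, 2)) = Pow(Add(-376, Mul(2, 19600)), Rational(1, 2)) = Pow(Add(-376, 39200), Rational(1, 2)) = Pow(38824, Rational(1, 2)) = Mul(2, Pow(9706, Rational(1, 2)))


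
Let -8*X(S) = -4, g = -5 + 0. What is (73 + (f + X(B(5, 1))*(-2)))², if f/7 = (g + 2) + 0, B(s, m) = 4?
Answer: 2601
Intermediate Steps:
g = -5
f = -21 (f = 7*((-5 + 2) + 0) = 7*(-3 + 0) = 7*(-3) = -21)
X(S) = ½ (X(S) = -⅛*(-4) = ½)
(73 + (f + X(B(5, 1))*(-2)))² = (73 + (-21 + (½)*(-2)))² = (73 + (-21 - 1))² = (73 - 22)² = 51² = 2601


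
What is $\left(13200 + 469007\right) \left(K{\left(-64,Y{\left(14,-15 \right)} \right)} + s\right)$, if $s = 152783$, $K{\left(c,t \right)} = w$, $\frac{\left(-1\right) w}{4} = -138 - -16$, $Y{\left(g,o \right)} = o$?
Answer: $73908349097$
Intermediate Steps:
$w = 488$ ($w = - 4 \left(-138 - -16\right) = - 4 \left(-138 + 16\right) = \left(-4\right) \left(-122\right) = 488$)
$K{\left(c,t \right)} = 488$
$\left(13200 + 469007\right) \left(K{\left(-64,Y{\left(14,-15 \right)} \right)} + s\right) = \left(13200 + 469007\right) \left(488 + 152783\right) = 482207 \cdot 153271 = 73908349097$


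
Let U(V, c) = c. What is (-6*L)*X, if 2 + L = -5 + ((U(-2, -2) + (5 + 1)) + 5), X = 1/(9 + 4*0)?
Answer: -4/3 ≈ -1.3333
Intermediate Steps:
X = 1/9 (X = 1/(9 + 0) = 1/9 ≈ 0.11111)
L = 2 (L = -2 + (-5 + ((-2 + (5 + 1)) + 5)) = -2 + (-5 + ((-2 + 6) + 5)) = -2 + (-5 + (4 + 5)) = -2 + (-5 + 9) = -2 + 4 = 2)
(-6*L)*X = -6*2*(1/9) = -12*1/9 = -4/3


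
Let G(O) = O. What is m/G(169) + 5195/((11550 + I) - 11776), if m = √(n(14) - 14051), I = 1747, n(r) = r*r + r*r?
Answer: 5195/1521 + I*√13659/169 ≈ 3.4155 + 0.69155*I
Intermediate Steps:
n(r) = 2*r² (n(r) = r² + r² = 2*r²)
m = I*√13659 (m = √(2*14² - 14051) = √(2*196 - 14051) = √(392 - 14051) = √(-13659) = I*√13659 ≈ 116.87*I)
m/G(169) + 5195/((11550 + I) - 11776) = (I*√13659)/169 + 5195/((11550 + 1747) - 11776) = (I*√13659)*(1/169) + 5195/(13297 - 11776) = I*√13659/169 + 5195/1521 = 5195/1521 + I*√13659/169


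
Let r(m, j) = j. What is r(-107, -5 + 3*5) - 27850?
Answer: -27840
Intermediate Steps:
r(-107, -5 + 3*5) - 27850 = (-5 + 3*5) - 27850 = (-5 + 15) - 27850 = 10 - 27850 = -27840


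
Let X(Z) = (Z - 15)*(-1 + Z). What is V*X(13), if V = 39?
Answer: -936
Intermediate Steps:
X(Z) = (-1 + Z)*(-15 + Z) (X(Z) = (-15 + Z)*(-1 + Z) = (-1 + Z)*(-15 + Z))
V*X(13) = 39*(15 + 13² - 16*13) = 39*(15 + 169 - 208) = 39*(-24) = -936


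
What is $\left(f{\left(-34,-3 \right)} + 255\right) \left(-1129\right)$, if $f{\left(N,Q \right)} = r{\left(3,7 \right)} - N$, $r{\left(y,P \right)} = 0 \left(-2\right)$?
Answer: $-326281$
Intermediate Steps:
$r{\left(y,P \right)} = 0$
$f{\left(N,Q \right)} = - N$ ($f{\left(N,Q \right)} = 0 - N = - N$)
$\left(f{\left(-34,-3 \right)} + 255\right) \left(-1129\right) = \left(\left(-1\right) \left(-34\right) + 255\right) \left(-1129\right) = \left(34 + 255\right) \left(-1129\right) = 289 \left(-1129\right) = -326281$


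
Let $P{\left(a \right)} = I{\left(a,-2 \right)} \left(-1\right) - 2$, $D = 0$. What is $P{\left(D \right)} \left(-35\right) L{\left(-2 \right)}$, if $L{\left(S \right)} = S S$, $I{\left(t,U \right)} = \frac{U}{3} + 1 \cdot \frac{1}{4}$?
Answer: $\frac{665}{3} \approx 221.67$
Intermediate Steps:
$I{\left(t,U \right)} = \frac{1}{4} + \frac{U}{3}$ ($I{\left(t,U \right)} = U \frac{1}{3} + 1 \cdot \frac{1}{4} = \frac{U}{3} + \frac{1}{4} = \frac{1}{4} + \frac{U}{3}$)
$P{\left(a \right)} = - \frac{19}{12}$ ($P{\left(a \right)} = \left(\frac{1}{4} + \frac{1}{3} \left(-2\right)\right) \left(-1\right) - 2 = \left(\frac{1}{4} - \frac{2}{3}\right) \left(-1\right) - 2 = \left(- \frac{5}{12}\right) \left(-1\right) - 2 = \frac{5}{12} - 2 = - \frac{19}{12}$)
$L{\left(S \right)} = S^{2}$
$P{\left(D \right)} \left(-35\right) L{\left(-2 \right)} = \left(- \frac{19}{12}\right) \left(-35\right) \left(-2\right)^{2} = \frac{665}{12} \cdot 4 = \frac{665}{3}$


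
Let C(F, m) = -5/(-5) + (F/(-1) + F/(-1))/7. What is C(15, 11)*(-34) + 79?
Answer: 1335/7 ≈ 190.71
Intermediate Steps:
C(F, m) = 1 - 2*F/7 (C(F, m) = -5*(-⅕) + (F*(-1) + F*(-1))*(⅐) = 1 + (-F - F)*(⅐) = 1 - 2*F*(⅐) = 1 - 2*F/7)
C(15, 11)*(-34) + 79 = (1 - 2/7*15)*(-34) + 79 = (1 - 30/7)*(-34) + 79 = -23/7*(-34) + 79 = 782/7 + 79 = 1335/7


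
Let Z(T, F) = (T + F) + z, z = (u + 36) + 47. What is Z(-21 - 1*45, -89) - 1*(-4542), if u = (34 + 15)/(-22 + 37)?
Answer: 67099/15 ≈ 4473.3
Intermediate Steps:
u = 49/15 ≈ 3.2667
z = 1294/15 (z = (49/15 + 36) + 47 = 589/15 + 47 = 1294/15 ≈ 86.267)
Z(T, F) = 1294/15 + F + T (Z(T, F) = (T + F) + 1294/15 = (F + T) + 1294/15 = 1294/15 + F + T)
Z(-21 - 1*45, -89) - 1*(-4542) = (1294/15 - 89 + (-21 - 1*45)) - 1*(-4542) = (1294/15 - 89 + (-21 - 45)) + 4542 = (1294/15 - 89 - 66) + 4542 = -1031/15 + 4542 = 67099/15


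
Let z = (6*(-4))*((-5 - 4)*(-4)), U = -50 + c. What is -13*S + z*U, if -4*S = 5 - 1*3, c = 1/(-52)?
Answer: 1123801/26 ≈ 43223.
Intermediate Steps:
c = -1/52 ≈ -0.019231
S = -½ (S = -(5 - 1*3)/4 = -(5 - 3)/4 = -¼*2 = -½ ≈ -0.50000)
U = -2601/52 (U = -50 - 1/52 = -2601/52 ≈ -50.019)
z = -864 (z = -(-216)*(-4) = -24*36 = -864)
-13*S + z*U = -13*(-½) - 864*(-2601/52) = 13/2 + 561816/13 = 1123801/26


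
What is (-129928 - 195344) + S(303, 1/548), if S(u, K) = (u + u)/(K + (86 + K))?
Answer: -2554956212/7855 ≈ -3.2527e+5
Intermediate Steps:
S(u, K) = 2*u/(86 + 2*K) (S(u, K) = (2*u)/(86 + 2*K) = 2*u/(86 + 2*K))
(-129928 - 195344) + S(303, 1/548) = (-129928 - 195344) + 303/(43 + 1/548) = -325272 + 303/(43 + 1/548) = -325272 + 303/(23565/548) = -325272 + 303*(548/23565) = -325272 + 55348/7855 = -2554956212/7855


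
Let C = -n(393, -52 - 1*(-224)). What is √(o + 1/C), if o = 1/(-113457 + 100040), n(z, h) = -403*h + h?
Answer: I*√12924554802474/463852524 ≈ 0.0077505*I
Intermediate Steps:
n(z, h) = -402*h
C = 69144 (C = -(-402)*(-52 - 1*(-224)) = -(-402)*(-52 + 224) = -(-402)*172 = -1*(-69144) = 69144)
o = -1/13417 (o = 1/(-13417) = -1/13417 ≈ -7.4532e-5)
√(o + 1/C) = √(-1/13417 + 1/69144) = √(-55727/927705048) = I*√12924554802474/463852524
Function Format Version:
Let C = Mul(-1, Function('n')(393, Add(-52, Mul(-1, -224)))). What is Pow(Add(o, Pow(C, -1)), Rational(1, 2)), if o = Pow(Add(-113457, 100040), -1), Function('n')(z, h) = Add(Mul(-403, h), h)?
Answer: Mul(Rational(1, 463852524), I, Pow(12924554802474, Rational(1, 2))) ≈ Mul(0.0077505, I)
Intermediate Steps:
Function('n')(z, h) = Mul(-402, h)
C = 69144 (C = Mul(-1, Mul(-402, Add(-52, Mul(-1, -224)))) = Mul(-1, Mul(-402, Add(-52, 224))) = Mul(-1, Mul(-402, 172)) = Mul(-1, -69144) = 69144)
o = Rational(-1, 13417) (o = Pow(-13417, -1) = Rational(-1, 13417) ≈ -7.4532e-5)
Pow(Add(o, Pow(C, -1)), Rational(1, 2)) = Pow(Add(Rational(-1, 13417), Pow(69144, -1)), Rational(1, 2)) = Pow(Add(Rational(-1, 13417), Rational(1, 69144)), Rational(1, 2)) = Pow(Rational(-55727, 927705048), Rational(1, 2)) = Mul(Rational(1, 463852524), I, Pow(12924554802474, Rational(1, 2)))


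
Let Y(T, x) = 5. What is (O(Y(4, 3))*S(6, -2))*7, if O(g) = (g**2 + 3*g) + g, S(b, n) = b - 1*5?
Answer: 315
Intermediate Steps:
S(b, n) = -5 + b (S(b, n) = b - 5 = -5 + b)
O(g) = g**2 + 4*g
(O(Y(4, 3))*S(6, -2))*7 = ((5*(4 + 5))*(-5 + 6))*7 = ((5*9)*1)*7 = (45*1)*7 = 45*7 = 315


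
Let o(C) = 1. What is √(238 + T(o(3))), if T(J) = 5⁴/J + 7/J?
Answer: √870 ≈ 29.496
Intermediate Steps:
T(J) = 632/J (T(J) = 625/J + 7/J = 632/J)
√(238 + T(o(3))) = √(238 + 632/1) = √(238 + 632*1) = √(238 + 632) = √870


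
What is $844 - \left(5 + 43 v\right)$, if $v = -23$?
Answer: $1828$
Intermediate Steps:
$844 - \left(5 + 43 v\right) = 844 - -984 = 844 + \left(989 - 5\right) = 844 + 984 = 1828$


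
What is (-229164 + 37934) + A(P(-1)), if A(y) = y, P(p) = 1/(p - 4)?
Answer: -956151/5 ≈ -1.9123e+5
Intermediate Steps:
P(p) = 1/(-4 + p)
(-229164 + 37934) + A(P(-1)) = (-229164 + 37934) + 1/(-4 - 1) = -191230 + 1/(-5) = -191230 - 1/5 = -956151/5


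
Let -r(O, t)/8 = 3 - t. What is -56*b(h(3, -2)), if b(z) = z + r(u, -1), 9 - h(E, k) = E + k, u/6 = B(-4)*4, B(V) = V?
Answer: 1344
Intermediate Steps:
u = -96 (u = 6*(-4*4) = 6*(-16) = -96)
h(E, k) = 9 - E - k (h(E, k) = 9 - (E + k) = 9 + (-E - k) = 9 - E - k)
r(O, t) = -24 + 8*t (r(O, t) = -8*(3 - t) = -24 + 8*t)
b(z) = -32 + z (b(z) = z + (-24 + 8*(-1)) = z + (-24 - 8) = z - 32 = -32 + z)
-56*b(h(3, -2)) = -56*(-32 + (9 - 1*3 - 1*(-2))) = -56*(-32 + (9 - 3 + 2)) = -56*(-32 + 8) = -56*(-24) = 1344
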